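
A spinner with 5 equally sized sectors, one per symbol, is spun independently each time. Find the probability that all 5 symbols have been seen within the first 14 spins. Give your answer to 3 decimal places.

Let A_i be the event that symbol i is missing after 14 spins. By inclusion–exclusion on the A_i,
P(all seen) = Σ_{j=0}^{5} (-1)^j C(5,j)((5-j)/5)^14
= 1.0000 - 0.2199 + 0.0078 - 0.0000 + 0.0000 - 0.0000
= 0.7879.

0.788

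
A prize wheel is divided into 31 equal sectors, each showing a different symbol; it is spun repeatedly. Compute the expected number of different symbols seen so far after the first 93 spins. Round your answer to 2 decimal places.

For each symbol, P(seen in 93 spins) = 1 - (30/31)^93 = 0.953.
By linearity of expectation, E[distinct seen] = 31·(1 - (30/31)^93) = 29.531.

29.53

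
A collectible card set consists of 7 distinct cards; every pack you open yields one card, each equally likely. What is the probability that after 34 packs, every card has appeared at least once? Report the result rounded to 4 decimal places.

0.9632

Let A_i be the event that card i is missing after 34 packs. By inclusion–exclusion on the A_i,
P(all seen) = Σ_{j=0}^{7} (-1)^j C(7,j)((7-j)/7)^34
= 1.00000 - 0.03706 + 0.00023 - 0.00000 + 0.00000 - 0.00000 + 0.00000 - 0.00000
= 0.96317.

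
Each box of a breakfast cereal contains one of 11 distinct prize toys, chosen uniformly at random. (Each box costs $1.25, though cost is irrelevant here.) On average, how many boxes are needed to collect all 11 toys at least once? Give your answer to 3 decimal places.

33.219

The wait to go from k to k+1 distinct toys is geometric with mean 11/(11-k).
E[T] = 11/11 + 11/10 + 11/9 + ... + 11/2 + 11/1 = 11·H_{11}.
H_{11} = 3.0199, so E[T] = 33.2187.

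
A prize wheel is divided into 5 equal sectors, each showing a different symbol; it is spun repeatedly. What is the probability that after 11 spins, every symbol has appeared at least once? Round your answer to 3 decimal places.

0.606

Let A_i be the event that symbol i is missing after 11 spins. By inclusion–exclusion on the A_i,
P(all seen) = Σ_{j=0}^{5} (-1)^j C(5,j)((5-j)/5)^11
= 1.0000 - 0.4295 + 0.0363 - 0.0004 + 0.0000 - 0.0000
= 0.6064.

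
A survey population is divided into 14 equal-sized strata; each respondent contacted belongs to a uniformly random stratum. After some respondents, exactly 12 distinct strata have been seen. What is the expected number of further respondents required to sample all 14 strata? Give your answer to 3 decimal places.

With k distinct strata already seen, the next new one takes an expected 14/(14-k) respondents.
Sum over k = 12,...,13: E = 14/2 + 14/1 = 21.0000.

21.000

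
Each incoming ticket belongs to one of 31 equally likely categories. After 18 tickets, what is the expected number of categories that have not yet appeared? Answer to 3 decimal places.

17.180

For each category, P(unseen after 18) = (30/31)^18 = 0.5542.
By linearity of expectation, E[unseen] = 31·(30/31)^18 = 17.1804.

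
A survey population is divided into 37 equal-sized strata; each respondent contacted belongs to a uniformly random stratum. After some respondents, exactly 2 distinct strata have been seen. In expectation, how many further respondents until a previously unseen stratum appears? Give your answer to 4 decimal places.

Each respondent yields a new stratum with probability (37-2)/37 = 35/37, so the wait is geometric with mean 37/35.
E = 37/35 = 1.05714.

1.0571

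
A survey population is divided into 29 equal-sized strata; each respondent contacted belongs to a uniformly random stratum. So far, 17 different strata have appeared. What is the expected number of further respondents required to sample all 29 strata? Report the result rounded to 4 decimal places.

89.9931

From k distinct to k+1 distinct takes on average 29/(29-k) respondents.
Sum over k = 17,...,28: E = 29/12 + 29/11 + 29/10 + ... + 29/2 + 29/1 = 89.99311.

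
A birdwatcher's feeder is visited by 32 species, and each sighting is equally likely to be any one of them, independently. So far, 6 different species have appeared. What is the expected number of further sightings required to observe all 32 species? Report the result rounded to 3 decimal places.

123.341

The wait to go from k to k+1 distinct species is geometric with mean 32/(32-k).
Sum over k = 6,...,31: E = 32/26 + 32/25 + 32/24 + ... + 32/2 + 32/1 = 123.3414.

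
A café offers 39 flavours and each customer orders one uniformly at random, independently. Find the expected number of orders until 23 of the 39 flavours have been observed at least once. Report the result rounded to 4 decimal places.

Going from k to k+1 distinct takes a geometric number of orders with mean 39/(39-k).
Sum over k = 0,...,22: E = 39/39 + 39/38 + 39/37 + ... + 39/18 + 39/17 = 34.03975.

34.0397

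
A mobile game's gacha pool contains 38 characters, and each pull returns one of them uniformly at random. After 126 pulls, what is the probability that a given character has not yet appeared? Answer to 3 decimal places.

0.035

On each pull the fixed character fails to appear with probability 37/38.
P(still missing after 126) = (37/38)^126 = 0.0347.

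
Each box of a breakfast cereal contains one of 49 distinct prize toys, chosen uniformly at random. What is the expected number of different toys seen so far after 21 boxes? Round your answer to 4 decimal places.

For each toy, P(seen in 21 boxes) = 1 - (48/49)^21 = 0.35144.
By linearity of expectation, E[distinct seen] = 49·(1 - (48/49)^21) = 17.22070.

17.2207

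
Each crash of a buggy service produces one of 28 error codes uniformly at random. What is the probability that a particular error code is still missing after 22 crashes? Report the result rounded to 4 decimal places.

On each crash the fixed error code fails to appear with probability 27/28.
P(still missing after 22) = (27/28)^22 = 0.44929.

0.4493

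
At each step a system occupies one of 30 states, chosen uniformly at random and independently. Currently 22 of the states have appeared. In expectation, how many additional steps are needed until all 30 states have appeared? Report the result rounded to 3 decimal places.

81.536

With k distinct states already seen, the next new one takes an expected 30/(30-k) steps.
Sum over k = 22,...,29: E = 30/8 + 30/7 + 30/6 + ... + 30/2 + 30/1 = 81.5357.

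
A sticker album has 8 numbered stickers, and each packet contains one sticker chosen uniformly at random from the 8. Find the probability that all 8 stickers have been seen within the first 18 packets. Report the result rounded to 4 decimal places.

Let A_i be the event that sticker i is missing after 18 packets. By inclusion–exclusion on the A_i,
P(all seen) = Σ_{j=0}^{8} (-1)^j C(8,j)((8-j)/8)^18
= 1.00000 - 0.72316 + 0.15786 - 0.01186 + 0.00027 - 0.00000 + 0.00000 - 0.00000 + 0.00000
= 0.42310.

0.4231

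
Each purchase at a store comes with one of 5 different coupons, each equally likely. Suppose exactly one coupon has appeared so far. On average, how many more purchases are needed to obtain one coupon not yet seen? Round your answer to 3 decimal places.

1.250

The number of purchases until the next new coupon is geometric with success probability 4/5, so its mean is 5/4.
E = 5/4 = 1.2500.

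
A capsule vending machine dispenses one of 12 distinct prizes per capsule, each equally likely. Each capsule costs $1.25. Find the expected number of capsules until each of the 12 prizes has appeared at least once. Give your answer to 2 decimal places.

37.24

The wait to go from k to k+1 distinct prizes is geometric with mean 12/(12-k).
E[T] = 12/12 + 12/11 + 12/10 + ... + 12/2 + 12/1 = 12·H_{12}.
H_{12} = 3.103, so E[T] = 37.239.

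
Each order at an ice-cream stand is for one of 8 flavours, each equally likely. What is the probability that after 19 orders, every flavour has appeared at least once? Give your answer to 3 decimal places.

By inclusion–exclusion over which flavours are missing,
P(all seen) = Σ_{j=0}^{8} (-1)^j C(8,j)((8-j)/8)^19
= 1.0000 - 0.6328 + 0.1184 - 0.0074 + 0.0001 - 0.0000 + 0.0000 - 0.0000 + 0.0000
= 0.4783.

0.478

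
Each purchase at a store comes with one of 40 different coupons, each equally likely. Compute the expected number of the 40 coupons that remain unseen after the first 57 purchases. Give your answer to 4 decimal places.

For each coupon, P(unseen after 57) = (39/40)^57 = 0.23619.
By linearity of expectation, E[unseen] = 40·(39/40)^57 = 9.44763.

9.4476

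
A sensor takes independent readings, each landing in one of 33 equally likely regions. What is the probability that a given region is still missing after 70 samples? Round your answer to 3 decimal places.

On each sample the fixed region fails to appear with probability 32/33.
P(still missing after 70) = (32/33)^70 = 0.1160.

0.116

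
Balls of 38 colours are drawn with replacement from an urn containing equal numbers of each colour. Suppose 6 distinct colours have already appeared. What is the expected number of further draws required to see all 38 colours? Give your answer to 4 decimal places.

154.2228

With k distinct colours already seen, the next new one takes an expected 38/(38-k) draws.
Sum over k = 6,...,37: E = 38/32 + 38/31 + 38/30 + ... + 38/2 + 38/1 = 154.22282.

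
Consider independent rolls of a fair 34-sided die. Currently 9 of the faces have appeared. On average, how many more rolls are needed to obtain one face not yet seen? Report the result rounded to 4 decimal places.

1.3600

Each roll yields a new face with probability (34-9)/34 = 25/34, so the wait is geometric with mean 34/25.
E = 34/25 = 1.36000.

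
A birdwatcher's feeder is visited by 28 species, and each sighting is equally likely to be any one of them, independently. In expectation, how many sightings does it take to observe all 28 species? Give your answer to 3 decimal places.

109.961

The wait to go from k to k+1 distinct species is geometric with mean 28/(28-k).
E[T] = 28/28 + 28/27 + 28/26 + ... + 28/2 + 28/1 = 28·H_{28}.
H_{28} = 3.9272, so E[T] = 109.9608.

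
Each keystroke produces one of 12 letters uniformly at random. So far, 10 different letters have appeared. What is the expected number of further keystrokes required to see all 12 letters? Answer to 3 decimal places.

18.000

With k distinct letters already seen, the next new one takes an expected 12/(12-k) keystrokes.
Sum over k = 10,...,11: E = 12/2 + 12/1 = 18.0000.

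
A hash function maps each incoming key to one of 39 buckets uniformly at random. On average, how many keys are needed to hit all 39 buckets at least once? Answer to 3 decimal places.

165.888

Split into phases: going from k distinct to k+1 distinct takes on average 39/(39-k) keys.
E[T] = 39/39 + 39/38 + 39/37 + ... + 39/2 + 39/1 = 39·H_{39}.
H_{39} = 4.2535, so E[T] = 165.8882.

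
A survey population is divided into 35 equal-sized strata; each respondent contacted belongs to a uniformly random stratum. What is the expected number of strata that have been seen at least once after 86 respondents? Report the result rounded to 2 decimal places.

32.11

For each stratum, P(seen in 86 respondents) = 1 - (34/35)^86 = 0.917.
By linearity of expectation, E[distinct seen] = 35·(1 - (34/35)^86) = 32.107.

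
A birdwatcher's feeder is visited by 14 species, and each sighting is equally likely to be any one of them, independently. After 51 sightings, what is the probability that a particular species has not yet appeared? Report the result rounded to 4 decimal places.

Each sighting misses the fixed species with probability (14-1)/14 = 13/14, independently.
P(still missing after 51) = (13/14)^51 = 0.02283.

0.0228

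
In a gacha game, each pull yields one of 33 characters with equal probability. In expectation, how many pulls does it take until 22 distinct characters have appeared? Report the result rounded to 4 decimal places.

With k distinct characters already seen, the next new one arrives after an expected 33/(33-k) pulls.
Sum over k = 0,...,21: E = 33/33 + 33/32 + 33/31 + ... + 33/13 + 33/12 = 35.27439.

35.2744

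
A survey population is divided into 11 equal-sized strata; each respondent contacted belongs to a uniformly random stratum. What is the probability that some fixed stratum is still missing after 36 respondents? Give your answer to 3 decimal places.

Each respondent misses the fixed stratum with probability (11-1)/11 = 10/11, independently.
P(still missing after 36) = (10/11)^36 = 0.0323.

0.032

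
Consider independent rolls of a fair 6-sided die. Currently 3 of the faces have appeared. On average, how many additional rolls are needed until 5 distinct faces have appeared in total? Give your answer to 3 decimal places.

5.000

The wait to go from k to k+1 distinct faces is geometric with mean 6/(6-k).
Sum over k = 3,...,4: E = 6/3 + 6/2 = 5.0000.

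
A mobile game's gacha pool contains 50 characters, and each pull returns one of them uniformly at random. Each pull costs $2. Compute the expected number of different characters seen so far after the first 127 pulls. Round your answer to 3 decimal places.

For each character, P(seen in 127 pulls) = 1 - (49/50)^127 = 0.9231.
By linearity of expectation, E[distinct seen] = 50·(1 - (49/50)^127) = 46.1569.

46.157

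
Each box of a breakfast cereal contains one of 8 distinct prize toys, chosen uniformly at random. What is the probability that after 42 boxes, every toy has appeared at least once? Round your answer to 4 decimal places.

By inclusion–exclusion over which toys are missing,
P(all seen) = Σ_{j=0}^{8} (-1)^j C(8,j)((8-j)/8)^42
= 1.00000 - 0.02934 + 0.00016 - 0.00000 + 0.00000 - 0.00000 + 0.00000 - 0.00000 + 0.00000
= 0.97082.

0.9708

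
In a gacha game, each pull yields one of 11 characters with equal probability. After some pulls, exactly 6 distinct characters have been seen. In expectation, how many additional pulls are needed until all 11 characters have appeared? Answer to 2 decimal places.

25.12

With k distinct characters already seen, the next new one takes an expected 11/(11-k) pulls.
Sum over k = 6,...,10: E = 11/5 + 11/4 + 11/3 + 11/2 + 11/1 = 25.117.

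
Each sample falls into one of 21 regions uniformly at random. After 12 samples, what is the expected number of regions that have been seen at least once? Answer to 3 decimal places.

9.306

For each region, P(seen in 12 samples) = 1 - (20/21)^12 = 0.4432.
By linearity of expectation, E[distinct seen] = 21·(1 - (20/21)^12) = 9.3064.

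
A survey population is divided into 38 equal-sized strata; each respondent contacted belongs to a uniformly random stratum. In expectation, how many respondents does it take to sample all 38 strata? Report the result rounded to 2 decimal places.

The wait to go from k to k+1 distinct strata is geometric with mean 38/(38-k).
E[T] = 38/38 + 38/37 + 38/36 + ... + 38/2 + 38/1 = 38·H_{38}.
H_{38} = 4.228, so E[T] = 160.660.

160.66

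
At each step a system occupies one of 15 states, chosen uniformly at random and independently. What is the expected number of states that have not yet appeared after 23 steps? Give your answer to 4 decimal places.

For each state, P(unseen after 23) = (14/15)^23 = 0.20457.
By linearity of expectation, E[unseen] = 15·(14/15)^23 = 3.06858.

3.0686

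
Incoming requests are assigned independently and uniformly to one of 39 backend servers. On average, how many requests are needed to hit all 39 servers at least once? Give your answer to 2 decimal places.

Split into phases: going from k distinct to k+1 distinct takes on average 39/(39-k) requests.
E[T] = 39/39 + 39/38 + 39/37 + ... + 39/2 + 39/1 = 39·H_{39}.
H_{39} = 4.254, so E[T] = 165.888.

165.89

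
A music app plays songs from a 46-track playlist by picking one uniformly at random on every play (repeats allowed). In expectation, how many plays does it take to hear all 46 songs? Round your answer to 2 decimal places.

Split into phases: going from k distinct to k+1 distinct takes on average 46/(46-k) plays.
E[T] = 46/46 + 46/45 + 46/44 + ... + 46/2 + 46/1 = 46·H_{46}.
H_{46} = 4.417, so E[T] = 203.168.

203.17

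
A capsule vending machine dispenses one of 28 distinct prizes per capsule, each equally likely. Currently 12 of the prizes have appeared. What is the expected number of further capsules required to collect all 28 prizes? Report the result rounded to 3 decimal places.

With k distinct prizes already seen, the next new one takes an expected 28/(28-k) capsules.
Sum over k = 12,...,27: E = 28/16 + 28/15 + 28/14 + ... + 28/2 + 28/1 = 94.6604.

94.660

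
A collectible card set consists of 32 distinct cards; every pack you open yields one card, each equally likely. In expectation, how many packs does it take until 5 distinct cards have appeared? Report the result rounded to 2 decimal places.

5.35

With k distinct cards already seen, the next new one arrives after an expected 32/(32-k) packs.
Sum over k = 0,...,4: E = 32/32 + 32/31 + 32/30 + 32/29 + 32/28 = 5.345.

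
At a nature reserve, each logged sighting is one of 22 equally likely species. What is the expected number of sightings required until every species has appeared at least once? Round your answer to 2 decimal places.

81.20

Split into phases: going from k distinct to k+1 distinct takes on average 22/(22-k) sightings.
E[T] = 22/22 + 22/21 + 22/20 + ... + 22/2 + 22/1 = 22·H_{22}.
H_{22} = 3.691, so E[T] = 81.198.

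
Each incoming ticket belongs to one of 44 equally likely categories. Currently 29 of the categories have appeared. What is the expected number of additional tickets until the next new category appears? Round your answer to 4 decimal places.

The number of tickets until the next new category is geometric with success probability 15/44, so its mean is 44/15.
E = 44/15 = 2.93333.

2.9333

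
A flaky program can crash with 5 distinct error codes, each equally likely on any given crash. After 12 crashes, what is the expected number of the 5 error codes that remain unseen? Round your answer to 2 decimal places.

0.34

For each error code, P(unseen after 12) = (4/5)^12 = 0.069.
By linearity of expectation, E[unseen] = 5·(4/5)^12 = 0.344.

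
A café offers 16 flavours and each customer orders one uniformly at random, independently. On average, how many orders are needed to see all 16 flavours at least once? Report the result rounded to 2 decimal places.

Split into phases: going from k distinct to k+1 distinct takes on average 16/(16-k) orders.
E[T] = 16/16 + 16/15 + 16/14 + ... + 16/2 + 16/1 = 16·H_{16}.
H_{16} = 3.381, so E[T] = 54.092.

54.09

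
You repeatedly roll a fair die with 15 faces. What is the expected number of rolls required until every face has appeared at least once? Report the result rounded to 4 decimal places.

Split into phases: going from k distinct to k+1 distinct takes on average 15/(15-k) rolls.
E[T] = 15/15 + 15/14 + 15/13 + ... + 15/2 + 15/1 = 15·H_{15}.
H_{15} = 3.31823, so E[T] = 49.77343.

49.7734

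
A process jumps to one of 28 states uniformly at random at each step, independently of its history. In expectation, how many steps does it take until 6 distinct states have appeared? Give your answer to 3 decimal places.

With k distinct states already seen, the next new one arrives after an expected 28/(28-k) steps.
Sum over k = 0,...,5: E = 28/28 + 28/27 + 28/26 + 28/25 + 28/24 + 28/23 = 6.6180.

6.618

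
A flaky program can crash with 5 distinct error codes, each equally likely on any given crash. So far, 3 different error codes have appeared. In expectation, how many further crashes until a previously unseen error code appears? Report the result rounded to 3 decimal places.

Each crash yields a new error code with probability (5-3)/5 = 2/5, so the wait is geometric with mean 5/2.
E = 5/2 = 2.5000.

2.500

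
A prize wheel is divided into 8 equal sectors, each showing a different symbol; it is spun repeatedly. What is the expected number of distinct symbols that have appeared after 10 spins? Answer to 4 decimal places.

For each symbol, P(seen in 10 spins) = 1 - (7/8)^10 = 0.73692.
By linearity of expectation, E[distinct seen] = 8·(1 - (7/8)^10) = 5.89540.

5.8954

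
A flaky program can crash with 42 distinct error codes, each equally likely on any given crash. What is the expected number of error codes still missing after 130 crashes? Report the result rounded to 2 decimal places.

For each error code, P(unseen after 130) = (41/42)^130 = 0.044.
By linearity of expectation, E[unseen] = 42·(41/42)^130 = 1.831.

1.83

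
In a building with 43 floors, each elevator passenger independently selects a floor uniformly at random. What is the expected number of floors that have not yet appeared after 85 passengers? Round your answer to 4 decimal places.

For each floor, P(unseen after 85) = (42/43)^85 = 0.13532.
By linearity of expectation, E[unseen] = 43·(42/43)^85 = 5.81888.

5.8189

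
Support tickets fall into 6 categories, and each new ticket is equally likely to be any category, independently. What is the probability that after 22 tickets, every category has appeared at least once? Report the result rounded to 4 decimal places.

By inclusion–exclusion over which categories are missing,
P(all seen) = Σ_{j=0}^{6} (-1)^j C(6,j)((6-j)/6)^22
= 1.00000 - 0.10868 + 0.00200 - 0.00000 + 0.00000 - 0.00000 + 0.00000
= 0.89332.

0.8933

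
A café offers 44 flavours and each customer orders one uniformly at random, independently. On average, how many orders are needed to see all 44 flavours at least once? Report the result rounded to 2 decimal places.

The wait to go from k to k+1 distinct flavours is geometric with mean 44/(44-k).
E[T] = 44/44 + 44/43 + 44/42 + ... + 44/2 + 44/1 = 44·H_{44}.
H_{44} = 4.373, so E[T] = 192.400.

192.40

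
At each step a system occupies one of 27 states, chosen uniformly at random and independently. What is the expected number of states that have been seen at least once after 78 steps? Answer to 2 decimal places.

25.58

For each state, P(seen in 78 steps) = 1 - (26/27)^78 = 0.947.
By linearity of expectation, E[distinct seen] = 27·(1 - (26/27)^78) = 25.578.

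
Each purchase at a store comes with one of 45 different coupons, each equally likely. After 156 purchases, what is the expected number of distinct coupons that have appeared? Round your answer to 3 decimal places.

43.649

For each coupon, P(seen in 156 purchases) = 1 - (44/45)^156 = 0.9700.
By linearity of expectation, E[distinct seen] = 45·(1 - (44/45)^156) = 43.6489.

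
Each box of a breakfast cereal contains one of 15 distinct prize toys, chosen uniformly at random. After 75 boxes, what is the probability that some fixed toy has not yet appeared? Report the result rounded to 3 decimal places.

On each box the fixed toy fails to appear with probability 14/15.
P(still missing after 75) = (14/15)^75 = 0.0057.

0.006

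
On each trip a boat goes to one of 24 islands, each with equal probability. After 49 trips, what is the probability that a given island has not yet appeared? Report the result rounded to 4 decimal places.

0.1243

Each trip misses the fixed island with probability (24-1)/24 = 23/24, independently.
P(still missing after 49) = (23/24)^49 = 0.12425.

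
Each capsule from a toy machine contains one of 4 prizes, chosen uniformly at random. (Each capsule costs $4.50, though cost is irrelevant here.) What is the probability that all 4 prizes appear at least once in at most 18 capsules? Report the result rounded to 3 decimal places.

0.977

Let A_i be the event that prize i is missing after 18 capsules. By inclusion–exclusion on the A_i,
P(all seen) = Σ_{j=0}^{4} (-1)^j C(4,j)((4-j)/4)^18
= 1.0000 - 0.0226 + 0.0000 - 0.0000 + 0.0000
= 0.9775.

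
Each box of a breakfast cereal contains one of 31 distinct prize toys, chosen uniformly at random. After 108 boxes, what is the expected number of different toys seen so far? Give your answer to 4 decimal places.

For each toy, P(seen in 108 boxes) = 1 - (30/31)^108 = 0.97102.
By linearity of expectation, E[distinct seen] = 31·(1 - (30/31)^108) = 30.10176.

30.1018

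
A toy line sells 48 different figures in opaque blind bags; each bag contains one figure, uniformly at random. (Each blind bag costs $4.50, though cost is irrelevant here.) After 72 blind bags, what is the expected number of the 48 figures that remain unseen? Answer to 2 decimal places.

For each figure, P(unseen after 72) = (47/48)^72 = 0.220.
By linearity of expectation, E[unseen] = 48·(47/48)^72 = 10.542.

10.54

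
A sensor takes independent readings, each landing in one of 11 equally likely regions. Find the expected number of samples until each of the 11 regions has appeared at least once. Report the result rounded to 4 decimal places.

The wait to go from k to k+1 distinct regions is geometric with mean 11/(11-k).
E[T] = 11/11 + 11/10 + 11/9 + ... + 11/2 + 11/1 = 11·H_{11}.
H_{11} = 3.01988, so E[T] = 33.21865.

33.2187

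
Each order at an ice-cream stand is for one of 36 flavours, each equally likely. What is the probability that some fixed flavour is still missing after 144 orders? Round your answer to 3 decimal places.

0.017

Each order misses the fixed flavour with probability (36-1)/36 = 35/36, independently.
P(still missing after 144) = (35/36)^144 = 0.0173.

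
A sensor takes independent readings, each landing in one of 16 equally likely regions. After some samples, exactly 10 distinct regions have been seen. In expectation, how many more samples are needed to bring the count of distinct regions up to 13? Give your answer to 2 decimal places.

9.87

From k distinct to k+1 distinct takes on average 16/(16-k) samples.
Sum over k = 10,...,12: E = 16/6 + 16/5 + 16/4 = 9.867.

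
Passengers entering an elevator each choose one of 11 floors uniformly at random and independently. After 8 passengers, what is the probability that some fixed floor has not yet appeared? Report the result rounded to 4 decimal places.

Each passenger misses the fixed floor with probability (11-1)/11 = 10/11, independently.
P(still missing after 8) = (10/11)^8 = 0.46651.

0.4665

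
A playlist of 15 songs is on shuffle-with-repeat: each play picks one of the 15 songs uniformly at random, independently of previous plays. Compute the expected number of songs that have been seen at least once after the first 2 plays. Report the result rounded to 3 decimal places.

For each song, P(seen in 2 plays) = 1 - (14/15)^2 = 0.1289.
By linearity of expectation, E[distinct seen] = 15·(1 - (14/15)^2) = 1.9333.

1.933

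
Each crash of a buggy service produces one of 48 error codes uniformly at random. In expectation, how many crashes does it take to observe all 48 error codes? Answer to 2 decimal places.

The wait to go from k to k+1 distinct error codes is geometric with mean 48/(48-k).
E[T] = 48/48 + 48/47 + 48/46 + ... + 48/2 + 48/1 = 48·H_{48}.
H_{48} = 4.459, so E[T] = 214.022.

214.02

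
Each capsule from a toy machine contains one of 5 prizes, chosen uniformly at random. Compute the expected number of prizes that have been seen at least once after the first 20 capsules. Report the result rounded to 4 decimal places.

4.9424

For each prize, P(seen in 20 capsules) = 1 - (4/5)^20 = 0.98847.
By linearity of expectation, E[distinct seen] = 5·(1 - (4/5)^20) = 4.94235.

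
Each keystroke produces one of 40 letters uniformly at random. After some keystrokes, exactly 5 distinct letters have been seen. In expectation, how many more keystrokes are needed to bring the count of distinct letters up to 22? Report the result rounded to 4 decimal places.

The wait to go from k to k+1 distinct letters is geometric with mean 40/(40-k).
Sum over k = 5,...,21: E = 40/35 + 40/34 + 40/33 + ... + 40/20 + 40/19 = 26.06693.

26.0669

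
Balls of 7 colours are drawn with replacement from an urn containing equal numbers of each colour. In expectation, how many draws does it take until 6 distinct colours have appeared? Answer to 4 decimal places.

With k distinct colours already seen, the next new one arrives after an expected 7/(7-k) draws.
Sum over k = 0,...,5: E = 7/7 + 7/6 + 7/5 + 7/4 + 7/3 + 7/2 = 11.15000.

11.1500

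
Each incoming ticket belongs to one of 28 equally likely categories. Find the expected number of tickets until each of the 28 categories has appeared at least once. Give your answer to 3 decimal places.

Split into phases: going from k distinct to k+1 distinct takes on average 28/(28-k) tickets.
E[T] = 28/28 + 28/27 + 28/26 + ... + 28/2 + 28/1 = 28·H_{28}.
H_{28} = 3.9272, so E[T] = 109.9608.

109.961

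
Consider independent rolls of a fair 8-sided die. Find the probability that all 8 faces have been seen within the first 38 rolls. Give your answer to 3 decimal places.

0.950

By inclusion–exclusion over which faces are missing,
P(all seen) = Σ_{j=0}^{8} (-1)^j C(8,j)((8-j)/8)^38
= 1.0000 - 0.0500 + 0.0005 - 0.0000 + 0.0000 - 0.0000 + 0.0000 - 0.0000 + 0.0000
= 0.9505.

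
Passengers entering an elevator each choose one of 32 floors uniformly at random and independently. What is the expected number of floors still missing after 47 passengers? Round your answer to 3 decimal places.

For each floor, P(unseen after 47) = (31/32)^47 = 0.2249.
By linearity of expectation, E[unseen] = 32·(31/32)^47 = 7.1962.

7.196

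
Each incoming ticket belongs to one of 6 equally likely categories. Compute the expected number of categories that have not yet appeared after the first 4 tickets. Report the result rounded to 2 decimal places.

2.89

For each category, P(unseen after 4) = (5/6)^4 = 0.482.
By linearity of expectation, E[unseen] = 6·(5/6)^4 = 2.894.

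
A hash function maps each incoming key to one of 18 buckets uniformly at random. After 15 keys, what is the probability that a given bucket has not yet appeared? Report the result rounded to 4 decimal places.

0.4243

On each key the fixed bucket fails to appear with probability 17/18.
P(still missing after 15) = (17/18)^15 = 0.42427.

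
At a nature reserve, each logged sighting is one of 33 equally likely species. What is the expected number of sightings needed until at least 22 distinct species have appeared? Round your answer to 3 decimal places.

35.274

With k distinct species already seen, the next new one arrives after an expected 33/(33-k) sightings.
Sum over k = 0,...,21: E = 33/33 + 33/32 + 33/31 + ... + 33/13 + 33/12 = 35.2744.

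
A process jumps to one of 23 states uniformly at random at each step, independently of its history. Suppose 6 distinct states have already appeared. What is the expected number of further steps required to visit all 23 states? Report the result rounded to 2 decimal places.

79.11

From k distinct to k+1 distinct takes on average 23/(23-k) steps.
Sum over k = 6,...,22: E = 23/17 + 23/16 + 23/15 + ... + 23/2 + 23/1 = 79.110.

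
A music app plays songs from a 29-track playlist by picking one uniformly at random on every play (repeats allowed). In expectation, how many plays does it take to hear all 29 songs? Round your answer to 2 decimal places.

Split into phases: going from k distinct to k+1 distinct takes on average 29/(29-k) plays.
E[T] = 29/29 + 29/28 + 29/27 + ... + 29/2 + 29/1 = 29·H_{29}.
H_{29} = 3.962, so E[T] = 114.888.

114.89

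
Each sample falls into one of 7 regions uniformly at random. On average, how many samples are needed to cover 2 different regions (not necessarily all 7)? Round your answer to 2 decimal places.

2.17

With k distinct regions already seen, the next new one arrives after an expected 7/(7-k) samples.
Sum over k = 0,...,1: E = 7/7 + 7/6 = 2.167.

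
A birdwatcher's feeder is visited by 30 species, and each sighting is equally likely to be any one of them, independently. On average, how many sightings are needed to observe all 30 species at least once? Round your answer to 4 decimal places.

The wait to go from k to k+1 distinct species is geometric with mean 30/(30-k).
E[T] = 30/30 + 30/29 + 30/28 + ... + 30/2 + 30/1 = 30·H_{30}.
H_{30} = 3.99499, so E[T] = 119.84961.

119.8496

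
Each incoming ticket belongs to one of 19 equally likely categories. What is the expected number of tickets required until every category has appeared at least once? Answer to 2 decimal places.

67.41

The wait to go from k to k+1 distinct categories is geometric with mean 19/(19-k).
E[T] = 19/19 + 19/18 + 19/17 + ... + 19/2 + 19/1 = 19·H_{19}.
H_{19} = 3.548, so E[T] = 67.407.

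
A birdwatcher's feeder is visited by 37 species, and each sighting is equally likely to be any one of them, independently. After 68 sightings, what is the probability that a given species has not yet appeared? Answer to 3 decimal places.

0.155

On each sighting the fixed species fails to appear with probability 36/37.
P(still missing after 68) = (36/37)^68 = 0.1552.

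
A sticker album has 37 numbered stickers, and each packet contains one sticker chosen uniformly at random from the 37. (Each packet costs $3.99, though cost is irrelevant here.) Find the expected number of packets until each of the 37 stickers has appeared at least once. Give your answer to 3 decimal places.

155.459

After k distinct stickers have appeared, the next packet gives a new one with probability (37-k)/37, so the expected wait for the (k+1)-th is 37/(37-k).
E[T] = 37/37 + 37/36 + 37/35 + ... + 37/2 + 37/1 = 37·H_{37}.
H_{37} = 4.2016, so E[T] = 155.4587.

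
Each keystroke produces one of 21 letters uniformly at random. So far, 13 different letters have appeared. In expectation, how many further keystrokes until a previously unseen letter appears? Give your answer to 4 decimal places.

The number of keystrokes until the next new letter is geometric with success probability 8/21, so its mean is 21/8.
E = 21/8 = 2.62500.

2.6250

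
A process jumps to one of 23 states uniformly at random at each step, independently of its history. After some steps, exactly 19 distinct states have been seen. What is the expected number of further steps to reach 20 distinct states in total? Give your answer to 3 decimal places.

With k distinct states already seen, the next new one takes an expected 23/(23-k) steps.
Only the k = 19 term is needed: E = 23/4 = 5.7500.

5.750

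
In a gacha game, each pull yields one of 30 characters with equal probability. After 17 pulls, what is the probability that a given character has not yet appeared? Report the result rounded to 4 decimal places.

Each pull misses the fixed character with probability (30-1)/30 = 29/30, independently.
P(still missing after 17) = (29/30)^17 = 0.56196.

0.5620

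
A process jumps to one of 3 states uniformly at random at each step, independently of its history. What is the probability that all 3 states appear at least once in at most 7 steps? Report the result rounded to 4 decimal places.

0.8258

By inclusion–exclusion over which states are missing,
P(all seen) = Σ_{j=0}^{3} (-1)^j C(3,j)((3-j)/3)^7
= 1.00000 - 0.17558 + 0.00137 - 0.00000
= 0.82579.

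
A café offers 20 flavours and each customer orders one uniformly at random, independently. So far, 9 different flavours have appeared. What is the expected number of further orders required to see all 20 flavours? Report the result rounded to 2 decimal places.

60.40

The wait to go from k to k+1 distinct flavours is geometric with mean 20/(20-k).
Sum over k = 9,...,19: E = 20/11 + 20/10 + 20/9 + ... + 20/2 + 20/1 = 60.398.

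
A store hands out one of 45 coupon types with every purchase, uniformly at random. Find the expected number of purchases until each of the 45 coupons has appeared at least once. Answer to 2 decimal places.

197.77

Split into phases: going from k distinct to k+1 distinct takes on average 45/(45-k) purchases.
E[T] = 45/45 + 45/44 + 45/43 + ... + 45/2 + 45/1 = 45·H_{45}.
H_{45} = 4.395, so E[T] = 197.773.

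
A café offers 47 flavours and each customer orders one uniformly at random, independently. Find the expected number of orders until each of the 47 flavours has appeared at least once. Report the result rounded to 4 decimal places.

208.5843

Split into phases: going from k distinct to k+1 distinct takes on average 47/(47-k) orders.
E[T] = 47/47 + 47/46 + 47/45 + ... + 47/2 + 47/1 = 47·H_{47}.
H_{47} = 4.43796, so E[T] = 208.58430.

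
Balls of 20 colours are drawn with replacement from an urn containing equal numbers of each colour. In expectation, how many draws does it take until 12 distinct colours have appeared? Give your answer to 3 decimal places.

17.598

With k distinct colours already seen, the next new one arrives after an expected 20/(20-k) draws.
Sum over k = 0,...,11: E = 20/20 + 20/19 + 20/18 + ... + 20/10 + 20/9 = 17.5977.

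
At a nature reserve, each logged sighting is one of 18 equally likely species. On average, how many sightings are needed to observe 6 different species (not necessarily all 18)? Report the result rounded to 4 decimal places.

Going from k to k+1 distinct takes a geometric number of sightings with mean 18/(18-k).
Sum over k = 0,...,5: E = 18/18 + 18/17 + 18/16 + 18/15 + 18/14 + 18/13 = 7.05415.

7.0542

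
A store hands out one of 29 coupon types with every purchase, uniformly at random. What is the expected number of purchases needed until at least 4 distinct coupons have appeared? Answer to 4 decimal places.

4.2252

Going from k to k+1 distinct takes a geometric number of purchases with mean 29/(29-k).
Sum over k = 0,...,3: E = 29/29 + 29/28 + 29/27 + 29/26 = 4.22517.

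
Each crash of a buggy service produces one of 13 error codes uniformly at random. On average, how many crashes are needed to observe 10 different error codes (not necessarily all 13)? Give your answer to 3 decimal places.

17.508

With k distinct error codes already seen, the next new one arrives after an expected 13/(13-k) crashes.
Sum over k = 0,...,9: E = 13/13 + 13/12 + 13/11 + ... + 13/5 + 13/4 = 17.5084.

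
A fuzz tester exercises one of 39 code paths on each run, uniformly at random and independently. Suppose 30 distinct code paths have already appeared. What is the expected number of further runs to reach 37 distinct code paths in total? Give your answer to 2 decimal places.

51.83

The wait to go from k to k+1 distinct code paths is geometric with mean 39/(39-k).
Sum over k = 30,...,36: E = 39/9 + 39/8 + 39/7 + ... + 39/4 + 39/3 = 51.830.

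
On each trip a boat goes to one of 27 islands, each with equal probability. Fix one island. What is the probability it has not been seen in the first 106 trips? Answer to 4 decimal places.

0.0183

Each trip misses the fixed island with probability (27-1)/27 = 26/27, independently.
P(still missing after 106) = (26/27)^106 = 0.01831.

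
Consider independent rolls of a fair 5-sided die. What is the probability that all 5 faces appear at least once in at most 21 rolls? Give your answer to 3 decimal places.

0.954

Let A_i be the event that face i is missing after 21 rolls. By inclusion–exclusion on the A_i,
P(all seen) = Σ_{j=0}^{5} (-1)^j C(5,j)((5-j)/5)^21
= 1.0000 - 0.0461 + 0.0002 - 0.0000 + 0.0000 - 0.0000
= 0.9541.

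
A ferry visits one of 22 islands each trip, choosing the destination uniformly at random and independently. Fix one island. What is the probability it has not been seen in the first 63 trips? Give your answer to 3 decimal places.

On each trip the fixed island fails to appear with probability 21/22.
P(still missing after 63) = (21/22)^63 = 0.0534.

0.053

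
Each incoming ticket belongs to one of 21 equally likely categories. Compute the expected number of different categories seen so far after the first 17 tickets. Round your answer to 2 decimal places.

For each category, P(seen in 17 tickets) = 1 - (20/21)^17 = 0.564.
By linearity of expectation, E[distinct seen] = 21·(1 - (20/21)^17) = 11.838.

11.84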